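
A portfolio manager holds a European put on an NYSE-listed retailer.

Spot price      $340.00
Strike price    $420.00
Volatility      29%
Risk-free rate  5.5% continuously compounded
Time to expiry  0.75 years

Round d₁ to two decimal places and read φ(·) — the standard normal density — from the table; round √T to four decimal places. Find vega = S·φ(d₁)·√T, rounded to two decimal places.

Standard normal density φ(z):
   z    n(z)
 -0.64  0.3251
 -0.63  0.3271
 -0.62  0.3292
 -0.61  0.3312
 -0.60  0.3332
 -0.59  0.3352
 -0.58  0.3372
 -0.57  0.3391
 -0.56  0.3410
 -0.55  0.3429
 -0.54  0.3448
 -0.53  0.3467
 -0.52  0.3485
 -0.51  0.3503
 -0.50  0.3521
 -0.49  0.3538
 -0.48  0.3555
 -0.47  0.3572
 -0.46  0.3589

T = 0.75;  σ√T = 0.2511
d₁ = [ln(340/420) + (0.055 + ½·0.29²)·0.75] / (σ√T) = (-0.2113 + 0.0728) / 0.2511 = -0.5516 ⇒ -0.55
√T = √0.75 = 0.8660
φ(d₁) = φ(-0.55) = 0.3429
vega = S·φ(d₁)·√T = 340·0.3429·0.8660 = 100.9635
(Call and put vega coincide under Black-Scholes.)

100.96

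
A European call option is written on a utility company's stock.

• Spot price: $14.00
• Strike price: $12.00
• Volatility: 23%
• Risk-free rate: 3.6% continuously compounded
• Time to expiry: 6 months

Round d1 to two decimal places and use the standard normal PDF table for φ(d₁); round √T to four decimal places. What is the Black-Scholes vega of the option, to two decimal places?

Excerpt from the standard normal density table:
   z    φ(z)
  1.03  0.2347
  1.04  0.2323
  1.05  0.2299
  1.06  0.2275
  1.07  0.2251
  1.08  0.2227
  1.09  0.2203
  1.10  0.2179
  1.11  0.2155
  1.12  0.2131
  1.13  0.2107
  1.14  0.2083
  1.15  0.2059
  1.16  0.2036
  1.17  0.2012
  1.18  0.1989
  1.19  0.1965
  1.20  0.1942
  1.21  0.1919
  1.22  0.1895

σ√T = 0.23 × 0.7071 = 0.1626
d₁ = [ln(14/12) + (0.036 + 0.23²/2)·0.5] / 0.1626 = [0.1542 + 0.0312] / 0.1626 = 1.1398 → 1.14
√T = √0.5 = 0.7071
φ(d₁) = φ(1.14) = 0.2083
vega = S·φ(d₁)·√T = 14·0.2083·0.7071 = 2.0620

2.06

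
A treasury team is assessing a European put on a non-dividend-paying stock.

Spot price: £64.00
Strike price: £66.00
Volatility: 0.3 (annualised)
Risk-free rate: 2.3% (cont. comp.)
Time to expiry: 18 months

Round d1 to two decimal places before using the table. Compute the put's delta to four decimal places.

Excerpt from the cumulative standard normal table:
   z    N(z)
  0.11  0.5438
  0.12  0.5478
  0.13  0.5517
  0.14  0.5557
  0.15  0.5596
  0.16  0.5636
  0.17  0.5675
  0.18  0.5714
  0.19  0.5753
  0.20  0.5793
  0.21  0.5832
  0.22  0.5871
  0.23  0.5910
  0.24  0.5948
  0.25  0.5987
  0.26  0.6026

σ√T = 0.3 × 1.2247 = 0.3674
d₁ = [ln(64/66) + (0.023 + 0.3²/2)·1.5] / 0.3674 = [-0.0308 + 0.1020] / 0.3674 = 0.1939 which rounds to 0.19
N(d₁) = N(0.19) = 0.5753
Δ_put = N(d₁) − 1 = 0.5753 − 1 = -0.4247

-0.4247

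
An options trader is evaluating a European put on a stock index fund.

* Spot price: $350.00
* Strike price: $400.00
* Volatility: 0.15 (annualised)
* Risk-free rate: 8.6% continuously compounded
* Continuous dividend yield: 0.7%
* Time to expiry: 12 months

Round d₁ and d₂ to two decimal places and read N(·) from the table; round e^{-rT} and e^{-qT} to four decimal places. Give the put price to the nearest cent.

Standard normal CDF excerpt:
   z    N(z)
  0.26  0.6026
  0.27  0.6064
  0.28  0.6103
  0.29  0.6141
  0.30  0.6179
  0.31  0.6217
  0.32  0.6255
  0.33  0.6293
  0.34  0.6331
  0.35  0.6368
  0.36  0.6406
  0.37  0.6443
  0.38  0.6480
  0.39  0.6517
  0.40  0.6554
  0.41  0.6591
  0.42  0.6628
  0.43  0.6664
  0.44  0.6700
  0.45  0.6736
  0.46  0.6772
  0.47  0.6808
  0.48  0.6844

$32.49

T = 1;  σ√T = 0.1500
d₁ = [ln(350/400) + (0.086 − 0.007 + 0.15²/2)·1] / 0.1500 = [-0.1335 + 0.0902] / 0.1500 = -0.2885 ⇒ -0.29
d₂ = d₁ − σ√T = -0.2885 − 0.1500 = -0.4385 ⇒ -0.44
e^(−qT) = e^(−0.007·1) = 0.9930;  e^(−rT) = e^(−0.086·1) = 0.9176
P = 400·0.9176·N(0.44) − 350·0.9930·N(0.29) = 400·0.9176·0.6700 − 350·0.9930·0.6141 = 245.9168 − 213.4305 = 32.4863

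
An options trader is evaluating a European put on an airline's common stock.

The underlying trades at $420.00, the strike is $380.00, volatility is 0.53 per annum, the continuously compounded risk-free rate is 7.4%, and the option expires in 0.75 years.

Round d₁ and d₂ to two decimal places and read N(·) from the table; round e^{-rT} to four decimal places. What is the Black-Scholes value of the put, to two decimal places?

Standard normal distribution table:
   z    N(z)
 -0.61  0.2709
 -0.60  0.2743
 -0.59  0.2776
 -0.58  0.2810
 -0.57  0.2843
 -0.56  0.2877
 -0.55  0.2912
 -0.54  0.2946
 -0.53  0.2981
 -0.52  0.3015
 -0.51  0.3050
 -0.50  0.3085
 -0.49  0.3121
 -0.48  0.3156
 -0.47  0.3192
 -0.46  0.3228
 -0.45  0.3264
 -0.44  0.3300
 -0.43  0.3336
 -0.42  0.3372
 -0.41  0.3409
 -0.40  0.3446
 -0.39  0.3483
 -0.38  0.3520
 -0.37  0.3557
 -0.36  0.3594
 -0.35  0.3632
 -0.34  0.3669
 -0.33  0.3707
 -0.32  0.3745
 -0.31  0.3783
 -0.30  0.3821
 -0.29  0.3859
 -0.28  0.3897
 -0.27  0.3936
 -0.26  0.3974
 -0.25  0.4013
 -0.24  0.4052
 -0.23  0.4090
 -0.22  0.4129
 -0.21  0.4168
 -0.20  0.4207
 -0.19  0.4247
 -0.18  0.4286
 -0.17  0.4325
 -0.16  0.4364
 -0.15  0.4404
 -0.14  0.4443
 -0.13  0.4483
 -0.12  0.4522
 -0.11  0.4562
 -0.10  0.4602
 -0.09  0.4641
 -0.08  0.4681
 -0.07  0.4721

$44.59

σ√T = 0.53 × 0.8660 = 0.4590
ln(S/K) + (r + σ²/2)T = ln(420/380) + (0.074 + 0.53²/2)·0.75 = 0.1001 + 0.1608 = 0.2609
d₁ = 0.2609 / 0.4590 = 0.5685 ≈ 0.57
d₂ = d₁ − σ√T = 0.5685 − 0.4590 = 0.1095 ≈ 0.11
exp(−rT) = exp(−0.074·0.75) = 0.9460
N(−d₂) = N(-0.11) = 0.4562;  N(−d₁) = N(-0.57) = 0.2843
P = 380·0.9460·0.4562 − 420·0.2843 = 163.9948 − 119.4060 = 44.5888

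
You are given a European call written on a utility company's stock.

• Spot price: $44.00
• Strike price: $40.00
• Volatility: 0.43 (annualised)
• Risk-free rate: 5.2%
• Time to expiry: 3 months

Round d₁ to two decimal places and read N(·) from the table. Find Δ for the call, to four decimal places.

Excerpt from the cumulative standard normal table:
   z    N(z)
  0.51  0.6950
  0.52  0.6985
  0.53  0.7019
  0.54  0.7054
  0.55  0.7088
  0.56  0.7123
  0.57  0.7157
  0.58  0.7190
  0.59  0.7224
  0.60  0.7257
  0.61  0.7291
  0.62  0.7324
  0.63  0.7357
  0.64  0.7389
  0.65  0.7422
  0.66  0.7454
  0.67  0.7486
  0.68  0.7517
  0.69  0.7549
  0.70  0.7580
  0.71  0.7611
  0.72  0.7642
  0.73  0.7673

σ√T = 0.43·√0.25 = 0.2150
d₁ = [ln(44/40) + (0.052 + ½·0.43²)·0.25] / (σ√T) = (0.0953 + 0.0361) / 0.2150 = 0.6113 ⇒ 0.61
N(d₁) = N(0.61) = 0.7291
Δ_call = N(d₁) = 0.7291

0.7291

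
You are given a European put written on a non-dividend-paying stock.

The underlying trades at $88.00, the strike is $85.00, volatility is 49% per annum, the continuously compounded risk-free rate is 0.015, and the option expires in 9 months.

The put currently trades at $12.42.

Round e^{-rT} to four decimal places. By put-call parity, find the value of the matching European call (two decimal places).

$16.37

e^(−rT) = e^(−0.015·0.75) = 0.9888
Put-call parity: C − P = S − K·e^(−rT) = 88 − 85·0.9888 = 88 − 84.0480 = 3.9520
C = P + (C − P) = 12.42 + (3.9520) = 16.3720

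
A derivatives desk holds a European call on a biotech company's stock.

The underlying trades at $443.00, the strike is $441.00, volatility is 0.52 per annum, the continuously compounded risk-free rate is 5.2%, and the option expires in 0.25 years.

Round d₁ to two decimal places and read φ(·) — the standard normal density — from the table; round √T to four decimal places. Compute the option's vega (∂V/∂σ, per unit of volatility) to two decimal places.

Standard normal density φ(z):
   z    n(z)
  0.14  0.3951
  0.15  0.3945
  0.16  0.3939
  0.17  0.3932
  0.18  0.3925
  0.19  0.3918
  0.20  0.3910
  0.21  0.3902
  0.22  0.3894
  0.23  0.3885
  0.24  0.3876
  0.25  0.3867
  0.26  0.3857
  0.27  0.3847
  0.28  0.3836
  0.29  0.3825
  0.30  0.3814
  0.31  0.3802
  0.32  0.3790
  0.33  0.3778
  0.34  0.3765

86.61

σ√T = 0.52 × 0.5000 = 0.2600
d₁ = [ln(443/441) + (0.052 + 0.52²/2)·0.25] / 0.2600 = [0.0045 + 0.0468] / 0.2600 = 0.1974 → 0.20
√T = √0.25 = 0.5000
φ(d₁) = φ(0.20) = 0.3910
vega = S·φ(d₁)·√T = 443·0.3910·0.5000 = 86.6065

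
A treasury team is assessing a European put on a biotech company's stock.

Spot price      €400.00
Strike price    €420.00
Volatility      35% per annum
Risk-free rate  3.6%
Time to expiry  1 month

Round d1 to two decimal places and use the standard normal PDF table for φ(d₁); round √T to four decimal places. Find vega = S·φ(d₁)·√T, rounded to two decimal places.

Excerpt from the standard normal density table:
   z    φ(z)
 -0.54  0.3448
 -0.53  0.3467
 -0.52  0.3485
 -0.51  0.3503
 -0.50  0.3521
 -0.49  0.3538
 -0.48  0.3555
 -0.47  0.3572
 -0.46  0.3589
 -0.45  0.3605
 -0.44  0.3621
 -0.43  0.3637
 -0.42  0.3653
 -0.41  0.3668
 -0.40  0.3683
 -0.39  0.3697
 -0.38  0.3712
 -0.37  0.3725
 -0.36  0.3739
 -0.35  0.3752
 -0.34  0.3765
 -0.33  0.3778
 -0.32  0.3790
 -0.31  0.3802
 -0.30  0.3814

σ√T = 0.35 × 0.2887 = 0.1010
d₁ = [ln(400/420) + (0.036 + 0.35²/2)·0.08333] / 0.1010 = [-0.0488 + 0.0081] / 0.1010 = -0.4027 ≈ -0.40
√T = √0.08333 = 0.2887
φ(d₁) = φ(-0.40) = 0.3683
vega = S·φ(d₁)·√T = 400·0.3683·0.2887 = 42.5313

42.53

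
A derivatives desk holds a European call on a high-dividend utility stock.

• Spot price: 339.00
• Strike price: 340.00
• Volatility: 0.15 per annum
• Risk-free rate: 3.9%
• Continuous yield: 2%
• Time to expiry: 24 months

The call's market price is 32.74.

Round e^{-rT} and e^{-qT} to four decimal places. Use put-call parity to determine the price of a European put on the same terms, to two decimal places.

21.53

exp(−qT) = exp(−0.02·2) = 0.9608;  exp(−rT) = exp(−0.039·2) = 0.9250
Put-call parity: C − P = S·e^(−qT) − K·e^(−rT) = 339·0.9608 − 340·0.9250 = 325.7112 − 314.5000 = 11.2112
P = C − (C − P) = 32.74 − (11.2112) = 21.5288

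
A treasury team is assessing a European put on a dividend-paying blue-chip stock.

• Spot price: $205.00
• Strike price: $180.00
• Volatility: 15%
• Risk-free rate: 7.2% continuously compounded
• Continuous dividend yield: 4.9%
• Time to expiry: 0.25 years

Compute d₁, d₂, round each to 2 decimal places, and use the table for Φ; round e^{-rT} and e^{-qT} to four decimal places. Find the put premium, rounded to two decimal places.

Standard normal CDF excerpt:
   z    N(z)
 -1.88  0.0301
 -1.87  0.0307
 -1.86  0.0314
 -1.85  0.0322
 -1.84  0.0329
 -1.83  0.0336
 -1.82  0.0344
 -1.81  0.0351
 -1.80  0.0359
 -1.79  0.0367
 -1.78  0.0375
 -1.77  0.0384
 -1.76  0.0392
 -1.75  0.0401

$0.27

σ√T = 0.15·√0.25 = 0.0750
d₁ = [ln(205/180) + (0.072 − 0.049 + 0.15²/2)·0.25] / 0.0750 = [0.1301 + 0.0086] / 0.0750 = 1.8482 → 1.85
d₂ = d₁ − σ√T = 1.8482 − 0.0750 = 1.7732 → 1.77
exp(−qT) = exp(−0.049·0.25) = 0.9878;  exp(−rT) = exp(−0.072·0.25) = 0.9822
N(−d₂) = N(-1.77) = 0.0384;  N(−d₁) = N(-1.85) = 0.0322
P = 180·0.9822·0.0384 − 205·0.9878·0.0322 = 6.7890 − 6.5205 = 0.2685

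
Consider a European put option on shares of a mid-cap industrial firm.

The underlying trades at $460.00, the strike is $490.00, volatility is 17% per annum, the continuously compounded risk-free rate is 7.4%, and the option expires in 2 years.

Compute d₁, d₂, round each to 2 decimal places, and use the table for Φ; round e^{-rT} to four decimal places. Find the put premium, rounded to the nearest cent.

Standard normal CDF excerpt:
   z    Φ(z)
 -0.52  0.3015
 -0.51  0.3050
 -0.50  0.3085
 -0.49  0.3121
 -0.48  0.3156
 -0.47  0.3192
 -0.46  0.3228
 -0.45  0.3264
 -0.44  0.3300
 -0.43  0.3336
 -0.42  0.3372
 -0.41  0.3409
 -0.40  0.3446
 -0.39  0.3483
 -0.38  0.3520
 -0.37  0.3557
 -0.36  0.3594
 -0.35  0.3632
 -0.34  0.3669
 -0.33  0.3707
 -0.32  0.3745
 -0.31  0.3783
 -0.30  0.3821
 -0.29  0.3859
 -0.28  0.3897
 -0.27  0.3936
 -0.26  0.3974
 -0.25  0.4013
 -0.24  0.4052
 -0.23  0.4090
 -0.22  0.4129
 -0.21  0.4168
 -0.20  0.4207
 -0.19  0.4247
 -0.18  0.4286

$26.00

σ√T = 0.17·√2 = 0.2404
d₁ = [ln(460/490) + (0.074 + 0.17²/2)·2] / 0.2404 = [-0.0632 + 0.1769] / 0.2404 = 0.4730 → 0.47
d₂ = d₁ − σ√T = 0.4730 − 0.2404 = 0.2326 → 0.23
exp(−rT) = exp(−0.074·2) = 0.8624
P = 490·0.8624·N(-0.23) − 460·N(-0.47) = 490·0.8624·0.4090 − 460·0.3192 = 172.8336 − 146.8320 = 26.0016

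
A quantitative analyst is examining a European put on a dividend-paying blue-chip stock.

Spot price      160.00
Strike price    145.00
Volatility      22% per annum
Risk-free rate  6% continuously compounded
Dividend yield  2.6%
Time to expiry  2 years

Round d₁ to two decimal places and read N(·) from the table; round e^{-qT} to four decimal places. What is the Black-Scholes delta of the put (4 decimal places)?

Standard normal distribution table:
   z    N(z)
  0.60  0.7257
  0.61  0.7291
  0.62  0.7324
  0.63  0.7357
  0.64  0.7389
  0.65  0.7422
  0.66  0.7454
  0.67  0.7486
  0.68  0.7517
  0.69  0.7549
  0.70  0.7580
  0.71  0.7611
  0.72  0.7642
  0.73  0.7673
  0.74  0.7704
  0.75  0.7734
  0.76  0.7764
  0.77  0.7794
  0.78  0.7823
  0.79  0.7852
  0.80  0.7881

-0.2327

T = 2;  σ√T = 0.3111
d₁ = [ln(160/145) + (0.06 − 0.026 + 0.22²/2)·2] / 0.3111 = [0.0984 + 0.1164] / 0.3111 = 0.6905 ⇒ 0.69
N(d₁) = N(0.69) = 0.7549
Δ_put = e^(−qT)·(N(d₁) − 1) = 0.9493·(0.7549 − 1) = -0.2327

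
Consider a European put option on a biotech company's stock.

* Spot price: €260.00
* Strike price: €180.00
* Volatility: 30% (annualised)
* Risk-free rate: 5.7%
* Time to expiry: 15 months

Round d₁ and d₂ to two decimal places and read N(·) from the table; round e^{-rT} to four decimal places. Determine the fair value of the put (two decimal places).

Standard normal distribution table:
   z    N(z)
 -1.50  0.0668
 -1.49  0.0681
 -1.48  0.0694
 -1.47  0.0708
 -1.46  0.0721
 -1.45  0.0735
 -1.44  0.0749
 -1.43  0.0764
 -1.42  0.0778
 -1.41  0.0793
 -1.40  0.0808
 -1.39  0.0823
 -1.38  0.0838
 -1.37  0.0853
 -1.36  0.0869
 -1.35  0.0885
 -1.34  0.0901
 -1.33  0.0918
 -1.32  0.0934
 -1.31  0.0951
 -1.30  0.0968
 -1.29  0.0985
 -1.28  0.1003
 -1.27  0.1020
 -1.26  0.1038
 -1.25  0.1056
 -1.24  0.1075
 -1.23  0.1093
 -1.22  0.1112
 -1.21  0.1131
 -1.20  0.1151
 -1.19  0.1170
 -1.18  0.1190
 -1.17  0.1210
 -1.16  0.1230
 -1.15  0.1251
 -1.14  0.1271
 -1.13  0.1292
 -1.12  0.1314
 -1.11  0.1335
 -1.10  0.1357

σ√T = 0.3·√1.25 = 0.3354
d₁ = [ln(260/180) + (0.057 + 0.3²/2)·1.25] / 0.3354 = [0.3677 + 0.1275] / 0.3354 = 1.4765 ⇒ 1.48
d₂ = d₁ − σ√T = 1.4765 − 0.3354 = 1.1411 ⇒ 1.14
exp(−rT) = exp(−0.057·1.25) = 0.9312
N(−d₂) = N(-1.14) = 0.1271;  N(−d₁) = N(-1.48) = 0.0694
P = 180·0.9312·0.1271 − 260·0.0694 = 21.3040 − 18.0440 = 3.2600

€3.26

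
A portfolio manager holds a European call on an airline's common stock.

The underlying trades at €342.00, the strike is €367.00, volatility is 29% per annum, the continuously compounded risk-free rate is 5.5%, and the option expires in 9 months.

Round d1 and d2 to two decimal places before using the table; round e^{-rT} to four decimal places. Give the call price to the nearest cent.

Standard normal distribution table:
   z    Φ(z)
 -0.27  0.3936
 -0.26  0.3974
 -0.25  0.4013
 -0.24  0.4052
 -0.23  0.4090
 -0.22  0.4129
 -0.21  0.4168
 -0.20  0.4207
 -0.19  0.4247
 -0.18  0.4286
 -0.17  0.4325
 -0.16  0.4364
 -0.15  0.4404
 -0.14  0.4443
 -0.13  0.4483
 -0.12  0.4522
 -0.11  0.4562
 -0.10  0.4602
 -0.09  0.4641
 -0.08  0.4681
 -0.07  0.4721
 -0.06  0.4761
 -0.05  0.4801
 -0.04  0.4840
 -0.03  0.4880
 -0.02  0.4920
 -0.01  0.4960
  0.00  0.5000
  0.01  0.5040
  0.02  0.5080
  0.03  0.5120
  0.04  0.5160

σ√T = 0.29·√0.75 = 0.2511
d₁ = [ln(342/367) + (0.055 + ½·0.29²)·0.75] / (σ√T) = (-0.0706 + 0.0728) / 0.2511 = 0.0089 ⇒ 0.01
d₂ = 0.0089 − 0.2511 = -0.2422 ⇒ -0.24
e^(−rT) = e^(−0.055·0.75) = 0.9596
C = 342·N(0.01) − 367·0.9596·N(-0.24) = 342·0.5040 − 367·0.9596·0.4052 = 172.3680 − 142.7006 = 29.6674

€29.67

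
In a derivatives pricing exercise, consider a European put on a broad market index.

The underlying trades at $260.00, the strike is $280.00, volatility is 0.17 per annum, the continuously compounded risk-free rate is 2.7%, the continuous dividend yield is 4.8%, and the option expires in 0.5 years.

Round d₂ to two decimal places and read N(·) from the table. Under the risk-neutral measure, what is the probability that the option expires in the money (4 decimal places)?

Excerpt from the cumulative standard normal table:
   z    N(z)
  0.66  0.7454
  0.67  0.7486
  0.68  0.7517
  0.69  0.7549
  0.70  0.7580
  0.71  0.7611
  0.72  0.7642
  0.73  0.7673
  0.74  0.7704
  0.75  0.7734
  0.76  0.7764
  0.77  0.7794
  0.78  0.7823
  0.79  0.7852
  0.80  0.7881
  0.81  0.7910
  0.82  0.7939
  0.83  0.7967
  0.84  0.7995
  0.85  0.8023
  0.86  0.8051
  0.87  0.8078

σ√T = 0.17·√0.5 = 0.1202
d₁ = [ln(260/280) + (0.027 − 0.048 + 0.17²/2)·0.5] / 0.1202 = [-0.0741 − 0.0033] / 0.1202 = -0.6437 which rounds to -0.64
d₂ = d₁ − σ√T = -0.6437 − 0.1202 = -0.7639 which rounds to -0.76
Pr(exercise) under Q = N(−d₂) = N(0.76) = 0.7764

0.7764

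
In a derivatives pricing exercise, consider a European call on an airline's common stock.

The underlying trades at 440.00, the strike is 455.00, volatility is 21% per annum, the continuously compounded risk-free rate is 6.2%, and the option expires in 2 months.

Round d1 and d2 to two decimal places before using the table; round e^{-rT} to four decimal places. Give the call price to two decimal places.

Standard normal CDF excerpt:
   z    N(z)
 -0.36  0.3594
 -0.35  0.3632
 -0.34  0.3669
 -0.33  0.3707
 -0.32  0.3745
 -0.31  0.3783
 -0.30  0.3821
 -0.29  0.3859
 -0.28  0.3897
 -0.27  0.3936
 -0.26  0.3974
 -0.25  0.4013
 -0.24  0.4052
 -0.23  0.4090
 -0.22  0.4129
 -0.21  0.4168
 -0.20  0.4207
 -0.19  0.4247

9.61

T = 0.1667;  σ√T = 0.0857
d₁ = [ln(440/455) + (0.062 + 0.21²/2)·0.1667] / 0.0857 = [-0.0335 + 0.0140] / 0.0857 = -0.2276 → -0.23
d₂ = d₁ − σ√T = -0.2276 − 0.0857 = -0.3134 → -0.31
exp(−rT) = exp(−0.062·0.1667) = 0.9897
N(d₁) = N(-0.23) = 0.4090;  N(d₂) = N(-0.31) = 0.3783
C = 440·0.4090 − 455·0.9897·0.3783 = 179.9600 − 170.3536 = 9.6064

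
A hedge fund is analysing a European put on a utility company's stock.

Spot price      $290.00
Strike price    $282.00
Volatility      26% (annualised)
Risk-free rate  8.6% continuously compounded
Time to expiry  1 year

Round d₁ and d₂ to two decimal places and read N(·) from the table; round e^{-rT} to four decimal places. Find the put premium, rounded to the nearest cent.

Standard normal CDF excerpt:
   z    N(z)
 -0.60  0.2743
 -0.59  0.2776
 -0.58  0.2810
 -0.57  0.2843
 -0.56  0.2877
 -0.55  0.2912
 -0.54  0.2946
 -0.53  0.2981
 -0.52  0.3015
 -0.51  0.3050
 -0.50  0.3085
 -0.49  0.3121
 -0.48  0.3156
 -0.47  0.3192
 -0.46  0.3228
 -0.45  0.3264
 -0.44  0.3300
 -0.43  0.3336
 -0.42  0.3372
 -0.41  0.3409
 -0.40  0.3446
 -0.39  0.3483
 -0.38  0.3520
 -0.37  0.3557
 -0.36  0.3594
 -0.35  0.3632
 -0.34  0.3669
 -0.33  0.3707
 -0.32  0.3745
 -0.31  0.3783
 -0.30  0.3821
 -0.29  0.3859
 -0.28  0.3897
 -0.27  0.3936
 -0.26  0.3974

$15.44

σ√T = 0.26·√1 = 0.2600
d₁ = [ln(290/282) + (0.086 + ½·0.26²)·1] / (σ√T) = (0.0280 + 0.1198) / 0.2600 = 0.5684 ≈ 0.57
d₂ = 0.5684 − 0.2600 = 0.3084 ≈ 0.31
exp(−rT) = exp(−0.086·1) = 0.9176
N(−d₂) = N(-0.31) = 0.3783;  N(−d₁) = N(-0.57) = 0.2843
P = 282·0.9176·0.3783 − 290·0.2843 = 97.8901 − 82.4470 = 15.4431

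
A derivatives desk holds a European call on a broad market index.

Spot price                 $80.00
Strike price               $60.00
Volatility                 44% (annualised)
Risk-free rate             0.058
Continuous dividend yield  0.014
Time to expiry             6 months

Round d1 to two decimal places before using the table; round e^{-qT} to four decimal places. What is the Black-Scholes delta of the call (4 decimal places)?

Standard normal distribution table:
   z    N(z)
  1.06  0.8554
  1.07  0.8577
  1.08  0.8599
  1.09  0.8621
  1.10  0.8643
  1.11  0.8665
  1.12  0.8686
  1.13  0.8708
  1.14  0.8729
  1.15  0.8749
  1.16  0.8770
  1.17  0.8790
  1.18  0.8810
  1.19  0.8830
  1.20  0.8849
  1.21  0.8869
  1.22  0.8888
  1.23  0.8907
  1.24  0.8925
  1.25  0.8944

T = 0.5;  σ√T = 0.3111
d₁ = [ln(80/60) + (0.058 − 0.014 + 0.44²/2)·0.5] / 0.3111 = [0.2877 + 0.0704] / 0.3111 = 1.1509 ≈ 1.15
N(d₁) = N(1.15) = 0.8749
Δ_call = exp(−qT)·N(d₁) = 0.9930·0.8749 = 0.8688

0.8688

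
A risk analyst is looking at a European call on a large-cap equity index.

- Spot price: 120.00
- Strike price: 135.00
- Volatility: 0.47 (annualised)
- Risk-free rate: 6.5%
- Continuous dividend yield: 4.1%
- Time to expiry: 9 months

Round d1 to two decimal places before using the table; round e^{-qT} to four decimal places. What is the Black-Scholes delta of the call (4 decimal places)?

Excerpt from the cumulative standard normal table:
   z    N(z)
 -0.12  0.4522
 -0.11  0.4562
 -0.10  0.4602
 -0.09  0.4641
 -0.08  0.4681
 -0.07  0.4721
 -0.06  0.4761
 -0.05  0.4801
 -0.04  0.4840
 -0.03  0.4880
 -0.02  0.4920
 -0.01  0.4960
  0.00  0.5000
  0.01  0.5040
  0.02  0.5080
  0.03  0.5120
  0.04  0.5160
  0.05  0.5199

0.4693

σ√T = 0.47·√0.75 = 0.4070
d₁ = [ln(120/135) + (0.065 − 0.041 + ½·0.47²)·0.75] / (σ√T) = (-0.1178 + 0.1008) / 0.4070 = -0.0416 → -0.04
N(d₁) = N(-0.04) = 0.4840
Δ_call = exp(−qT)·N(d₁) = 0.9697·0.4840 = 0.4693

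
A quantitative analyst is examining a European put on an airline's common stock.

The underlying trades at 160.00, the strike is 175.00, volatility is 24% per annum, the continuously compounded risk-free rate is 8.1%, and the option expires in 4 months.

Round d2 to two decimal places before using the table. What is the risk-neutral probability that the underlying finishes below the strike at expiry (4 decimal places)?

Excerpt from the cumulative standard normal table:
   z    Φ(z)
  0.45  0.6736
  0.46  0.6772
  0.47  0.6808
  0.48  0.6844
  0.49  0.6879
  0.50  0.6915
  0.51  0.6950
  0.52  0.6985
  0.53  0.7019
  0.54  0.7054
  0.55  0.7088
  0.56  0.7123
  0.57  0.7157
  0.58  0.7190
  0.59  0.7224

T = 0.3333;  σ√T = 0.1386
ln(S/K) + (r + σ²/2)T = ln(160/175) + (0.081 + 0.24²/2)·0.3333 = -0.0896 + 0.0366 = -0.0530
d₁ = -0.0530 / 0.1386 = -0.3826 ≈ -0.38
d₂ = d₁ − σ√T = -0.3826 − 0.1386 = -0.5211 ≈ -0.52
Risk-neutral Pr[S_T < K] = N(−d₂) = N(0.52) = 0.6985

0.6985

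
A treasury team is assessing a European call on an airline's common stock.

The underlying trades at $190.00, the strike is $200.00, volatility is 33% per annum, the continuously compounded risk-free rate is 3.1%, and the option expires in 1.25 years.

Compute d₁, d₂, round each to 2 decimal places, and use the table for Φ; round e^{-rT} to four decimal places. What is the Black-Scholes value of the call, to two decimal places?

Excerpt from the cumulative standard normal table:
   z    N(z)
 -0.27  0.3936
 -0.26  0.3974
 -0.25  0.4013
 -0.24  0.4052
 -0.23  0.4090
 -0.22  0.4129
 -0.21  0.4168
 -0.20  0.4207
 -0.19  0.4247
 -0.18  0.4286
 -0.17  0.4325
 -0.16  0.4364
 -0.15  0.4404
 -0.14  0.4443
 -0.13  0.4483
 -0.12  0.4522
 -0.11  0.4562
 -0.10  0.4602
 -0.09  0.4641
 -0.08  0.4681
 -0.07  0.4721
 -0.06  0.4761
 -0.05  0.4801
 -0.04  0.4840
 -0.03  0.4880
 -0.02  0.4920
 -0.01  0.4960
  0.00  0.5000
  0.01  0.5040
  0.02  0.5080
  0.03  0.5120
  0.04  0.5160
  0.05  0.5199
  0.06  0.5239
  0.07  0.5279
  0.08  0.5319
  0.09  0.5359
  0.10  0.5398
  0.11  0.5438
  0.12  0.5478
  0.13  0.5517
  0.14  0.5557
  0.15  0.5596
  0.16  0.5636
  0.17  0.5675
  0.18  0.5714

σ√T = 0.33·√1.25 = 0.3690
d₁ = [ln(190/200) + (0.031 + ½·0.33²)·1.25] / (σ√T) = (-0.0513 + 0.1068) / 0.3690 = 0.1505 → 0.15
d₂ = 0.1505 − 0.3690 = -0.2185 → -0.22
e^(−rT) = e^(−0.031·1.25) = 0.9620
N(d₁) = N(0.15) = 0.5596;  N(d₂) = N(-0.22) = 0.4129
C = 190·0.5596 − 200·0.9620·0.4129 = 106.3240 − 79.4420 = 26.8820

$26.88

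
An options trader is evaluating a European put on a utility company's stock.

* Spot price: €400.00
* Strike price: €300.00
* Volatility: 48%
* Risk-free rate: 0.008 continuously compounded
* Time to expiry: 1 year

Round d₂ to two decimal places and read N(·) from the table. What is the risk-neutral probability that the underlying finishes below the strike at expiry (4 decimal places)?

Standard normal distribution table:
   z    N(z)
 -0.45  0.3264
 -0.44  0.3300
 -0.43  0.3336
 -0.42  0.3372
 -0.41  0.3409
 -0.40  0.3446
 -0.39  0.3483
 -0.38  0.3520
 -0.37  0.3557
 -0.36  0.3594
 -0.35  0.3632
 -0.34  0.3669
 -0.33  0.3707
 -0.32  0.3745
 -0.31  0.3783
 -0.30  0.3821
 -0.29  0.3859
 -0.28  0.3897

T = 1;  σ√T = 0.4800
d₁ = [ln(400/300) + (0.008 + 0.48²/2)·1] / 0.4800 = [0.2877 + 0.1232] / 0.4800 = 0.8560 → 0.86
d₂ = d₁ − σ√T = 0.8560 − 0.4800 = 0.3760 → 0.38
Pr(exercise) under Q = N(−d₂) = N(-0.38) = 0.3520

0.3520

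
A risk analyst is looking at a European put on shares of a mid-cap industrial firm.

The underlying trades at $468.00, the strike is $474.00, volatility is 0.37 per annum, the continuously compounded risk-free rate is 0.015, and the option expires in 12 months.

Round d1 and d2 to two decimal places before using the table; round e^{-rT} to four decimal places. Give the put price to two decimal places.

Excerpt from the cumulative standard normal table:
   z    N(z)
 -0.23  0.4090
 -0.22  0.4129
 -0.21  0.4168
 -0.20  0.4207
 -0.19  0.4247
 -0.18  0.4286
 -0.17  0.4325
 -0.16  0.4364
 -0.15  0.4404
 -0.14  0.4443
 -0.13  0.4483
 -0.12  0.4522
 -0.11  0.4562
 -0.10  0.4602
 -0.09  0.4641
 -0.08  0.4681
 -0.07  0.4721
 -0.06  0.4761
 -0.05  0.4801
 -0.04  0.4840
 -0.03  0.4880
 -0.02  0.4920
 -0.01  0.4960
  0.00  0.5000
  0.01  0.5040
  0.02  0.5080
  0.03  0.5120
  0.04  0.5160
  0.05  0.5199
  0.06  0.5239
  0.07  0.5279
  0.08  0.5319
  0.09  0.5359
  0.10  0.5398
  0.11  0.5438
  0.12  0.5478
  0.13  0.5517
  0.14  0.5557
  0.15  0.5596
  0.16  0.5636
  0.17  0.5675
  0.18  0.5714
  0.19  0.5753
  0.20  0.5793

$68.05

σ√T = 0.37 × 1.0000 = 0.3700
ln(S/K) + (r + σ²/2)T = ln(468/474) + (0.015 + 0.37²/2)·1 = -0.0127 + 0.0834 = 0.0707
d₁ = 0.0707 / 0.3700 = 0.1911 ≈ 0.19
d₂ = d₁ − σ√T = 0.1911 − 0.3700 = -0.1789 ≈ -0.18
exp(−rT) = exp(−0.015·1) = 0.9851
N(−d₂) = N(0.18) = 0.5714;  N(−d₁) = N(-0.19) = 0.4247
P = 474·0.9851·0.5714 − 468·0.4247 = 266.8080 − 198.7596 = 68.0484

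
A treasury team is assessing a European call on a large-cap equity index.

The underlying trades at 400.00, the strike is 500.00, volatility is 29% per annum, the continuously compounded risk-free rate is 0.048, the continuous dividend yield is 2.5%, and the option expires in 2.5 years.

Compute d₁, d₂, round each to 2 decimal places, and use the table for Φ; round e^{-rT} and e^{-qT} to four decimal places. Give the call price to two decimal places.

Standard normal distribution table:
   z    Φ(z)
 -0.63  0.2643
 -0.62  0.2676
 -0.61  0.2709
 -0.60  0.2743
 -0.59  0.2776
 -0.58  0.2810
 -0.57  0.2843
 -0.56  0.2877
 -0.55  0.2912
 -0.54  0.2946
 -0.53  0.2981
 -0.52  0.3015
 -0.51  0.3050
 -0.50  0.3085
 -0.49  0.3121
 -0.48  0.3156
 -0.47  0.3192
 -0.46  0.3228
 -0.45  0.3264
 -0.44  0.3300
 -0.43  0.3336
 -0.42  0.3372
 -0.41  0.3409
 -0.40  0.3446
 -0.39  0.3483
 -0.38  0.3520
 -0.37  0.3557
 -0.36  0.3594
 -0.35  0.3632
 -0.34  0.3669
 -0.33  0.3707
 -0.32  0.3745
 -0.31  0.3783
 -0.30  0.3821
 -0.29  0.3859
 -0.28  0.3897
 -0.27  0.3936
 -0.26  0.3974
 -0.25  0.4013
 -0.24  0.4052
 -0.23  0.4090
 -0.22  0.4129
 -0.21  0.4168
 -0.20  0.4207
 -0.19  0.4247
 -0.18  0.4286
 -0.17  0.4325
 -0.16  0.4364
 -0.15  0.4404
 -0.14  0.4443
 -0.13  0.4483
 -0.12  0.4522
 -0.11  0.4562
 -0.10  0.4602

T = 2.5;  σ√T = 0.4585
d₁ = [ln(400/500) + (0.048 − 0.025 + 0.29²/2)·2.5] / 0.4585 = [-0.2231 + 0.1626] / 0.4585 = -0.1320 ≈ -0.13
d₂ = d₁ − σ√T = -0.1320 − 0.4585 = -0.5905 ≈ -0.59
exp(−qT) = exp(−0.025·2.5) = 0.9394;  exp(−rT) = exp(−0.048·2.5) = 0.8869
N(d₁) = N(-0.13) = 0.4483;  N(d₂) = N(-0.59) = 0.2776
C = 400·0.9394·0.4483 − 500·0.8869·0.2776 = 168.4532 − 123.1017 = 45.3515

45.35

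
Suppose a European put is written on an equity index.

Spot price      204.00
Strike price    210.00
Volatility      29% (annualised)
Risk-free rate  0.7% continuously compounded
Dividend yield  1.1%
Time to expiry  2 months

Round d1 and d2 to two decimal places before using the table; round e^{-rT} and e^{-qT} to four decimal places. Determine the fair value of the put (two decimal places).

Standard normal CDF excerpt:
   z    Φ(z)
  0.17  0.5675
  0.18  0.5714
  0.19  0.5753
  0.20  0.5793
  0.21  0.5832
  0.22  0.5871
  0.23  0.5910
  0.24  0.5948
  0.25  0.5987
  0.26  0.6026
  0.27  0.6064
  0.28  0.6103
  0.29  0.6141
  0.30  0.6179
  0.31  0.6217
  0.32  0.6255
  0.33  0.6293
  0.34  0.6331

13.25

σ√T = 0.29 × 0.4082 = 0.1184
d₁ = [ln(204/210) + (0.007 − 0.011 + ½·0.29²)·0.1667] / (σ√T) = (-0.0290 + 0.0063) / 0.1184 = -0.1913 ≈ -0.19
d₂ = -0.1913 − 0.1184 = -0.3097 ≈ -0.31
e^(−qT) = e^(−0.011·0.1667) = 0.9982;  e^(−rT) = e^(−0.007·0.1667) = 0.9988
N(−d₂) = N(0.31) = 0.6217;  N(−d₁) = N(0.19) = 0.5753
P = 210·0.9988·0.6217 − 204·0.9982·0.5753 = 130.4003 − 117.1499 = 13.2504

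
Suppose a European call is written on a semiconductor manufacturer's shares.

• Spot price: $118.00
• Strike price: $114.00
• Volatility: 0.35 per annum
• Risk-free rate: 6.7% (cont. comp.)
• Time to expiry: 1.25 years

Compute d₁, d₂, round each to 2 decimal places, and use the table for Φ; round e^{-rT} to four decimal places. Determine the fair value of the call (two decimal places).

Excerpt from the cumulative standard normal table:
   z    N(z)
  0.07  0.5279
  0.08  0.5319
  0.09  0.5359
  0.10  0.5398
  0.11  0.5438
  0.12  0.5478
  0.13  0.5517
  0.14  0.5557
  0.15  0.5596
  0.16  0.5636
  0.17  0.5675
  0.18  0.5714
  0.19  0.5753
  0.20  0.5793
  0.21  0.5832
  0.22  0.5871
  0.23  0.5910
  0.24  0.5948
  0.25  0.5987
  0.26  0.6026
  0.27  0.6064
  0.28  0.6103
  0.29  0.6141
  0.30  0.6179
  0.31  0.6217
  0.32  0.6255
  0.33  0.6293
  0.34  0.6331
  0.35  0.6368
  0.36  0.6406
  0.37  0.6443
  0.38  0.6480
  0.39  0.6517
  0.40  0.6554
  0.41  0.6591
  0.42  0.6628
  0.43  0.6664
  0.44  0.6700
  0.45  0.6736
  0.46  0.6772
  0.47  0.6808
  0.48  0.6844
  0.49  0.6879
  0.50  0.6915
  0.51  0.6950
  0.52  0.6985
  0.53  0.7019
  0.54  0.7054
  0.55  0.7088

$24.58

T = 1.25;  σ√T = 0.3913
d₁ = [ln(118/114) + (0.067 + 0.35²/2)·1.25] / 0.3913 = [0.0345 + 0.1603] / 0.3913 = 0.4978 which rounds to 0.50
d₂ = d₁ − σ√T = 0.4978 − 0.3913 = 0.1065 which rounds to 0.11
e^(−rT) = e^(−0.067·1.25) = 0.9197
C = 118·N(0.50) − 114·0.9197·N(0.11) = 118·0.6915 − 114·0.9197·0.5438 = 81.5970 − 57.0151 = 24.5819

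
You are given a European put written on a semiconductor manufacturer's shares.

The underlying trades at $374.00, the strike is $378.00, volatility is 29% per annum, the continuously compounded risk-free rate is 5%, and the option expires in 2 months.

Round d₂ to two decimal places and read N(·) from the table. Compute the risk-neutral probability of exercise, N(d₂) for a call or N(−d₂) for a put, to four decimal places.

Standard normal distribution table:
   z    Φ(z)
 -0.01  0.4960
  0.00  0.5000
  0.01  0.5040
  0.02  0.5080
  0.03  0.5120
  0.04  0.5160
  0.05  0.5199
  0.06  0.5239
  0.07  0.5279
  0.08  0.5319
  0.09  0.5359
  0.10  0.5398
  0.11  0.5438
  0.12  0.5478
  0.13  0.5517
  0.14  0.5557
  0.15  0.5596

0.5319

σ√T = 0.29·√0.1667 = 0.1184
ln(S/K) + (r + σ²/2)T = ln(374/378) + (0.05 + 0.29²/2)·0.1667 = -0.0106 + 0.0153 = 0.0047
d₁ = 0.0047 / 0.1184 = 0.0397 ⇒ 0.04
d₂ = d₁ − σ√T = 0.0397 − 0.1184 = -0.0787 ⇒ -0.08
Risk-neutral Pr[S_T < K] = N(−d₂) = N(0.08) = 0.5319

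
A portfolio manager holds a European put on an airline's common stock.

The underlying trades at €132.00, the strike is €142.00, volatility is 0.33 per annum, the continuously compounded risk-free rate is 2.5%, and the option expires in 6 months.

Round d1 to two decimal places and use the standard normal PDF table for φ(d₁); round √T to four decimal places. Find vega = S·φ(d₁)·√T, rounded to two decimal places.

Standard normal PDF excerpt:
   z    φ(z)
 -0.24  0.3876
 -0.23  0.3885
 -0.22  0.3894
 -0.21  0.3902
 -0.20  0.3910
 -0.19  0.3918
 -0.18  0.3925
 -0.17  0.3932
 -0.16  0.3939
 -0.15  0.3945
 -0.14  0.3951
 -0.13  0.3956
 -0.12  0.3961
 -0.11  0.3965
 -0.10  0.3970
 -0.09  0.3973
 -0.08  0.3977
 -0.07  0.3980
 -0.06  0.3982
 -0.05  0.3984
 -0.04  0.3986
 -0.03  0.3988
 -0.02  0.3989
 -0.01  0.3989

36.88

T = 0.5;  σ√T = 0.2333
d₁ = [ln(132/142) + (0.025 + 0.33²/2)·0.5] / 0.2333 = [-0.0730 + 0.0397] / 0.2333 = -0.1427 which rounds to -0.14
√T = √0.5 = 0.7071
φ(d₁) = φ(-0.14) = 0.3951
vega = S·φ(d₁)·√T = 132·0.3951·0.7071 = 36.8775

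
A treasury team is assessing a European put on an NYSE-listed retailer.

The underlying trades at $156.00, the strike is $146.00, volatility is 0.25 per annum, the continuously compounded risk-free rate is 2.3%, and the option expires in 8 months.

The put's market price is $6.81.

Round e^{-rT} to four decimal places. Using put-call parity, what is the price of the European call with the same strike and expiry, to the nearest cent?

exp(−rT) = exp(−0.023·0.6667) = 0.9848
Put-call parity: C − P = S − K·e^(−rT) = 156 − 146·0.9848 = 156 − 143.7808 = 12.2192
C = P + (C − P) = 6.81 + (12.2192) = 19.0292

$19.03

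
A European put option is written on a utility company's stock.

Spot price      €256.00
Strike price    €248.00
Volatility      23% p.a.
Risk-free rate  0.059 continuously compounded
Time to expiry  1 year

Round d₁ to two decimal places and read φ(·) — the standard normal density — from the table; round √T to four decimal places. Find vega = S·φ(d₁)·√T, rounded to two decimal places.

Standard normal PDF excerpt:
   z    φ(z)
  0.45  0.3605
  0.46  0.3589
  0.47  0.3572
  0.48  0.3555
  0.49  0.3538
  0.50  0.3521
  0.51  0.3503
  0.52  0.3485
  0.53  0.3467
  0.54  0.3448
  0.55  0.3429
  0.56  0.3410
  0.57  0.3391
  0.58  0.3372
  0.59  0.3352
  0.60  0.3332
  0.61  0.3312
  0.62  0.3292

σ√T = 0.23 × 1.0000 = 0.2300
ln(S/K) + (r + σ²/2)T = ln(256/248) + (0.059 + 0.23²/2)·1 = 0.0317 + 0.0854 = 0.1172
d₁ = 0.1172 / 0.2300 = 0.5096 which rounds to 0.51
√T = √1 = 1.0000
φ(d₁) = φ(0.51) = 0.3503
vega = S·φ(d₁)·√T = 256·0.3503·1.0000 = 89.6768
(The call has the same vega.)

89.68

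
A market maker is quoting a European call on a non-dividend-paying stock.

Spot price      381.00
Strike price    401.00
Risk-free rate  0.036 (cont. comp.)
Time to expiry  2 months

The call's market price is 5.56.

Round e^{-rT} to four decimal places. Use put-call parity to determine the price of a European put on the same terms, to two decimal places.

23.15

e^(−rT) = e^(−0.036·0.1667) = 0.9940
Put-call parity: C − P = S − K·e^(−rT) = 381 − 401·0.9940 = 381 − 398.5940 = -17.5940
P = C − (C − P) = 5.56 − (-17.5940) = 23.1540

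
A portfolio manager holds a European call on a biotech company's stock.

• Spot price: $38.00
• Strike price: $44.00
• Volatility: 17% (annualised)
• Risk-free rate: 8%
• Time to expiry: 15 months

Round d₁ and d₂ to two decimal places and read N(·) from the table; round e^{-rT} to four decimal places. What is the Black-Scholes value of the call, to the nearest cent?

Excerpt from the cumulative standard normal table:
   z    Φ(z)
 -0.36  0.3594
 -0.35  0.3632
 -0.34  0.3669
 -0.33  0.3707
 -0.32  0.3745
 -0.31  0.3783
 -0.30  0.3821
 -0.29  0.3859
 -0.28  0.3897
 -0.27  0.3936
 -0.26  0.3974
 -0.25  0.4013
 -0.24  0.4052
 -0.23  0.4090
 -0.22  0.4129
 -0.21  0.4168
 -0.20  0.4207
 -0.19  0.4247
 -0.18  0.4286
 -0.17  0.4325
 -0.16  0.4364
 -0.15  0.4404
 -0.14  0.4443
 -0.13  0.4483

$2.13

T = 1.25;  σ√T = 0.1901
ln(S/K) + (r + σ²/2)T = ln(38/44) + (0.08 + 0.17²/2)·1.25 = -0.1466 + 0.1181 = -0.0285
d₁ = -0.0285 / 0.1901 = -0.1502 → -0.15
d₂ = d₁ − σ√T = -0.1502 − 0.1901 = -0.3402 → -0.34
exp(−rT) = exp(−0.08·1.25) = 0.9048
C = 38·N(-0.15) − 44·0.9048·N(-0.34) = 38·0.4404 − 44·0.9048·0.3669 = 16.7352 − 14.6067 = 2.1285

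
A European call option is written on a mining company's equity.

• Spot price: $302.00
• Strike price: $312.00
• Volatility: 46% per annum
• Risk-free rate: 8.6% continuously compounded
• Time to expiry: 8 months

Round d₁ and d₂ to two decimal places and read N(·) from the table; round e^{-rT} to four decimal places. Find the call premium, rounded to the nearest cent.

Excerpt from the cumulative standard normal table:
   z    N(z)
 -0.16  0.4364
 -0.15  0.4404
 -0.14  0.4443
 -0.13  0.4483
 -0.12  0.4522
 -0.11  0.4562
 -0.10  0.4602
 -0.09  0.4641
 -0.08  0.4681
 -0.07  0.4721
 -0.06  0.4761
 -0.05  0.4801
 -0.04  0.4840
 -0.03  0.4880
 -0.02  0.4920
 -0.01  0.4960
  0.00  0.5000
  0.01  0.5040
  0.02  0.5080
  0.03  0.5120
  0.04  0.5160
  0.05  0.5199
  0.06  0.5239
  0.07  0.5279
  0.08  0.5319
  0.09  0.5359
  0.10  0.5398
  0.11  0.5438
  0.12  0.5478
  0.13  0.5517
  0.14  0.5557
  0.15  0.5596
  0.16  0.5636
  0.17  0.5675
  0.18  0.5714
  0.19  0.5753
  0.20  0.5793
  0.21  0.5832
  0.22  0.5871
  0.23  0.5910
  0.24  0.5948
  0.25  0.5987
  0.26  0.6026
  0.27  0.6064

T = 0.6667;  σ√T = 0.3756
d₁ = [ln(302/312) + (0.086 + ½·0.46²)·0.6667] / (σ√T) = (-0.0326 + 0.1279) / 0.3756 = 0.2537 → 0.25
d₂ = 0.2537 − 0.3756 = -0.1219 → -0.12
exp(−rT) = exp(−0.086·0.6667) = 0.9443
C = 302·N(0.25) − 312·0.9443·N(-0.12) = 302·0.5987 − 312·0.9443·0.4522 = 180.8074 − 133.2279 = 47.5795

$47.58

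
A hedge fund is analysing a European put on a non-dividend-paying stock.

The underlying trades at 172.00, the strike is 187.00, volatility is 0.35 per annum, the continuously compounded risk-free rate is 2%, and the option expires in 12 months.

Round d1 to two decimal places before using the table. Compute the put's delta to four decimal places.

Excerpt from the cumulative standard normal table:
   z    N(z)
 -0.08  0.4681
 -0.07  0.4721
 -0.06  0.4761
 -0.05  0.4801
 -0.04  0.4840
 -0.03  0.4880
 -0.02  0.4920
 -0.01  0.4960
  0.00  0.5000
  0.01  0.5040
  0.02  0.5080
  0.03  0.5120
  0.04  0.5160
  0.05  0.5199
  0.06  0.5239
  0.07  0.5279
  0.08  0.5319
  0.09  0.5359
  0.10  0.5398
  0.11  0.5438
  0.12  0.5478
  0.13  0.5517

σ√T = 0.35 × 1.0000 = 0.3500
d₁ = [ln(172/187) + (0.02 + 0.35²/2)·1] / 0.3500 = [-0.0836 + 0.0812] / 0.3500 = -0.0068 ≈ -0.01
N(d₁) = N(-0.01) = 0.4960
Δ_put = N(d₁) − 1 = 0.4960 − 1 = -0.5040

-0.5040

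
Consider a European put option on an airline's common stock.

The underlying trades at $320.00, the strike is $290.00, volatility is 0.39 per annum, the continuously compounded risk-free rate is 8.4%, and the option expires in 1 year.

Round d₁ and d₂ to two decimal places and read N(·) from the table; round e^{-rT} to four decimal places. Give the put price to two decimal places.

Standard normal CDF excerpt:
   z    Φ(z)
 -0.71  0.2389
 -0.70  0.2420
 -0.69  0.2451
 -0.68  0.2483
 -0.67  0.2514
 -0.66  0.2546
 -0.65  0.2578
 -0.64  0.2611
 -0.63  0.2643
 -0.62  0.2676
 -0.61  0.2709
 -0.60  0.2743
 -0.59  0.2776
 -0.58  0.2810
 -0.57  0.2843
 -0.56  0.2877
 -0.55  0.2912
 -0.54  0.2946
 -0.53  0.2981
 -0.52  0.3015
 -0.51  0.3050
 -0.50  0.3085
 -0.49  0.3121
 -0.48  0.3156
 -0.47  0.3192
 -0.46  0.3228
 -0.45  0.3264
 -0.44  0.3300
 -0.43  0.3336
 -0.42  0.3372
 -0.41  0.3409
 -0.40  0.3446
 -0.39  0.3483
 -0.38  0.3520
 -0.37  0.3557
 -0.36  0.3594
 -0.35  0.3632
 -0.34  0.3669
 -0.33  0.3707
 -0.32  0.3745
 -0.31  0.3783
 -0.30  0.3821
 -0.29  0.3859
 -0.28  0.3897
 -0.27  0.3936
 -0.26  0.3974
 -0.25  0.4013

σ√T = 0.39·√1 = 0.3900
d₁ = [ln(320/290) + (0.084 + ½·0.39²)·1] / (σ√T) = (0.0984 + 0.1601) / 0.3900 = 0.6628 ≈ 0.66
d₂ = 0.6628 − 0.3900 = 0.2728 ≈ 0.27
exp(−rT) = exp(−0.084·1) = 0.9194
N(−d₂) = N(-0.27) = 0.3936;  N(−d₁) = N(-0.66) = 0.2546
P = 290·0.9194·0.3936 − 320·0.2546 = 104.9440 − 81.4720 = 23.4720

$23.47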